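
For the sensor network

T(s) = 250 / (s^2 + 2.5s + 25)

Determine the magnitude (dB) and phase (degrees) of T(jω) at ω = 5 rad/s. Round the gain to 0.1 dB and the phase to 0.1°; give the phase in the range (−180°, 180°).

26.0 dB, -90.0°

At s = jω = j5:
quadratic: (j5)² + 2.5·j5 + 25 = 0 + j12.5 → |·| ≈ 12.5, ∠ ≈ 90.00°
|T| = 250 / 12.5 ≈ 20
Gain = 20 log₁₀(20) ≈ 26.02 dB
∠T = 0.00° − 90.00° = -90.00°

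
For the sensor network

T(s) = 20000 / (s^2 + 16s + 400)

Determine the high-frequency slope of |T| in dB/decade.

-40 dB/decade

Each pole contributes −20 dB/decade at high frequency; each zero contributes +20 dB/decade.
Net: 0 zero(s) − 2 pole(s) → -40 dB/decade.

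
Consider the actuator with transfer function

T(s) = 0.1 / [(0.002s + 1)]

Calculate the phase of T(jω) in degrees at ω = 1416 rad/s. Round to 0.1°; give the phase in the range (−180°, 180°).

At ω = 1416 rad/s:
pole (1 + j1416·0.002) = 1 + j2.832 → |·| ≈ 3.0034, ∠ ≈ 70.55°
∠T = (0°) − (70.55°) = -70.55°

-70.6°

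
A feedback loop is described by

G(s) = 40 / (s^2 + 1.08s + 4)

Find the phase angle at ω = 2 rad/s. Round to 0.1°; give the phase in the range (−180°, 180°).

-90.0°

At s = jω = j2:
quadratic: (j2)² + 1.08·j2 + 4 = 0 + j2.16 → |·| ≈ 2.16, ∠ ≈ 90.00°
∠G = 0.00° − 90.00° = -90.00°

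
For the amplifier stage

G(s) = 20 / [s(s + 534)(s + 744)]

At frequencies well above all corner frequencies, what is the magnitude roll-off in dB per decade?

Each pole contributes −20 dB/decade at high frequency; each zero contributes +20 dB/decade.
Net: 0 zero(s) − 3 pole(s) → -60 dB/decade.

-60 dB/decade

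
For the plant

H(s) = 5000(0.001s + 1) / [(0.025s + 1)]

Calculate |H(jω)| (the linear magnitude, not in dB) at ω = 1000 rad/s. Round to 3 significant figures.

283

At ω = 1000 rad/s:
zero (1 + j1000·0.001) = 1 + j1 → |·| ≈ 1.4142, ∠ ≈ 45.00°
pole (1 + j1000·0.025) = 1 + j25 → |·| ≈ 25.02, ∠ ≈ 87.71°
|H| = 5000 · 1.4142 / (25.02) ≈ 282.61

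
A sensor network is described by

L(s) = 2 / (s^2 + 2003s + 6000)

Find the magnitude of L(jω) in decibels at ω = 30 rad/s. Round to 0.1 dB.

Substitute s = j30:
Numerator: 2 = 2 + j0
Denominator: (j30)^2 + 2003(j30) + 6000 = 5100 + j60090
|N| = √(2² + 0²) ≈ 2, ∠N ≈ 0.00°
|D| = √(5100² + 60090²) ≈ 60306, ∠D ≈ 85.15°
|L| = 2 / 60306 ≈ 3.3164e-05
Gain = 20 log₁₀(3.3164e-05) ≈ -89.59 dB

-89.6 dB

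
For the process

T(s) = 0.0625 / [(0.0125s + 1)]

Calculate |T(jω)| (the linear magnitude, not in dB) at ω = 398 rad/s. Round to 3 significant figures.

0.0123

At ω = 398 rad/s:
pole (1 + j398·0.0125) = 1 + j4.975 → |·| ≈ 5.0745, ∠ ≈ 78.63°
|T| = 0.0625 · 1 / (5.0745) ≈ 0.012316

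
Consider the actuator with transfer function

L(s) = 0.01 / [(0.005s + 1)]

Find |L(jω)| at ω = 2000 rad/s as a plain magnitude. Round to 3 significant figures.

At ω = 2000 rad/s:
pole (1 + j2000·0.005) = 1 + j10 → |·| ≈ 10.05, ∠ ≈ 84.29°
|L| = 0.01 · 1 / (10.05) ≈ 0.00099502

0.000995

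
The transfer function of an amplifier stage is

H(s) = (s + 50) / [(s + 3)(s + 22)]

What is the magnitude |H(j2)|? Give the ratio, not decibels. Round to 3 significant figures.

At s = jω = j2:
zero (s+50): 50 + j2 → |·| = √(50²+2²) = √2504 ≈ 50.04, ∠ = arctan(2/50) ≈ 2.29°
pole (s+3): 3 + j2 → |·| = √(3²+2²) = √13 ≈ 3.6056, ∠ = arctan(2/3) ≈ 33.69°
pole (s+22): 22 + j2 → |·| = √(22²+2²) = √488 ≈ 22.091, ∠ = arctan(2/22) ≈ 5.19°
|H| = 1 · 50.04 / 79.651 ≈ 0.62824

0.628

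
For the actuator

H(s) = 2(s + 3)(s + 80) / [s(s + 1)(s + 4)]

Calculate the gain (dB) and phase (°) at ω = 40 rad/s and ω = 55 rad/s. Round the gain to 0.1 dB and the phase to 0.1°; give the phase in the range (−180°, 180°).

At s = jω = j40:
zero (s+3): 3 + j40 → |·| = √(3²+40²) = √1609 ≈ 40.112, ∠ = arctan(40/3) ≈ 85.71°
zero (s+80): 80 + j40 → |·| = √(80²+40²) = √8000 ≈ 89.443, ∠ = arctan(40/80) ≈ 26.57°
pole (s+1): 1 + j40 → |·| = √(1²+40²) = √1601 ≈ 40.012, ∠ = arctan(40/1) ≈ 88.57°
pole (s+4): 4 + j40 → |·| = √(4²+40²) = √1616 ≈ 40.2, ∠ = arctan(40/4) ≈ 84.29°
pole at origin: |s| = 40, ∠ = 90.00° (in denominator)
|H| = 2 · 3587.7 / 64339 ≈ 0.11152
Gain = 20 log₁₀(0.11152) ≈ -19.05 dB
∠H = 112.28° − 262.86° = -150.58°

At s = jω = j55:
zero (s+3): 3 + j55 → |·| = √(3²+55²) = √3034 ≈ 55.082, ∠ = arctan(55/3) ≈ 86.88°
zero (s+80): 80 + j55 → |·| = √(80²+55²) = √9425 ≈ 97.082, ∠ = arctan(55/80) ≈ 34.51°
pole (s+1): 1 + j55 → |·| = √(1²+55²) = √3026 ≈ 55.009, ∠ = arctan(55/1) ≈ 88.96°
pole (s+4): 4 + j55 → |·| = √(4²+55²) = √3041 ≈ 55.145, ∠ = arctan(55/4) ≈ 85.84°
pole at origin: |s| = 55, ∠ = 90.00° (in denominator)
|H| = 2 · 5347.5 / 1.6684e+05 ≈ 0.064103
Gain = 20 log₁₀(0.064103) ≈ -23.86 dB
∠H = 121.39° − 264.80° = -143.41°

ω = 40: -19.1 dB, -150.6°; ω = 55: -23.9 dB, -143.4°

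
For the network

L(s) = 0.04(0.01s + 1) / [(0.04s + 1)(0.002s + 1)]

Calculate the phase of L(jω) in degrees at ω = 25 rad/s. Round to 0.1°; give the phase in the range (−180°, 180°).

At ω = 25 rad/s:
zero (1 + j25·0.01) = 1 + j0.25 → |·| ≈ 1.0308, ∠ ≈ 14.04°
pole (1 + j25·0.04) = 1 + j1 → |·| ≈ 1.4142, ∠ ≈ 45.00°
pole (1 + j25·0.002) = 1 + j0.05 → |·| ≈ 1.0012, ∠ ≈ 2.86°
∠L = (14.04°) − (45.00° + 2.86°) = -33.82°

-33.8°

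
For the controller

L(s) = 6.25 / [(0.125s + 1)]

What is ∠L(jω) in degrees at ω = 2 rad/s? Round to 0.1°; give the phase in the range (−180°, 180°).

At ω = 2 rad/s:
pole (1 + j2·0.125) = 1 + j0.25 → |·| ≈ 1.0308, ∠ ≈ 14.04°
∠L = (0°) − (14.04°) = -14.04°

-14.0°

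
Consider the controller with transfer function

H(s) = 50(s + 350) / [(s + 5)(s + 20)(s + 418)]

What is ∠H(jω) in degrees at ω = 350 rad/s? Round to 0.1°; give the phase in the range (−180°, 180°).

At s = jω = j350:
zero (s+350): 350 + j350 → |·| = √(350²+350²) = √245000 ≈ 494.97, ∠ = arctan(350/350) ≈ 45.00°
pole (s+5): 5 + j350 → |·| = √(5²+350²) = √122525 ≈ 350.04, ∠ = arctan(350/5) ≈ 89.18°
pole (s+20): 20 + j350 → |·| = √(20²+350²) = √122900 ≈ 350.57, ∠ = arctan(350/20) ≈ 86.73°
pole (s+418): 418 + j350 → |·| = √(418²+350²) = √297224 ≈ 545.18, ∠ = arctan(350/418) ≈ 39.94°
∠H = 45.00° − 215.85° = -170.85°

-170.9°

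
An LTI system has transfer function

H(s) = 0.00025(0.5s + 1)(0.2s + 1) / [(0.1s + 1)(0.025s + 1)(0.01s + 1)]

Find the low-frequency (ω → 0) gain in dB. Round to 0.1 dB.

-72.0 dB

H(0) = 0.00025 · 1 / 1 = 0.00025
20 log₁₀(0.00025) ≈ -72.04 dB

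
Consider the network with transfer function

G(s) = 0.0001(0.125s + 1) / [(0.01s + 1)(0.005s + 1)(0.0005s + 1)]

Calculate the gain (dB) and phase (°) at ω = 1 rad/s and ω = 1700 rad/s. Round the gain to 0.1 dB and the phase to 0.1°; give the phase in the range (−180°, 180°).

ω = 1: -79.9 dB, 6.2°; ω = 1700: -79.1 dB, -120.6°

At ω = 1 rad/s:
zero (1 + j1·0.125) = 1 + j0.125 → |·| ≈ 1.0078, ∠ ≈ 7.13°
pole (1 + j1·0.01) = 1 + j0.01 → |·| ≈ 1, ∠ ≈ 0.57°
pole (1 + j1·0.005) = 1 + j0.005 → |·| ≈ 1, ∠ ≈ 0.29°
pole (1 + j1·0.0005) = 1 + j0.0005 → |·| ≈ 1, ∠ ≈ 0.03°
|G| = 0.0001 · 1.0078 / (1 · 1 · 1) ≈ 0.00010078
Gain = 20 log₁₀(0.00010078) ≈ -79.93 dB
∠G = (7.13°) − (0.57° + 0.29° + 0.03°) = 6.24°

At ω = 1700 rad/s:
zero (1 + j1700·0.125) = 1 + j212.5 → |·| ≈ 212.5, ∠ ≈ 89.73°
pole (1 + j1700·0.01) = 1 + j17 → |·| ≈ 17.029, ∠ ≈ 86.63°
pole (1 + j1700·0.005) = 1 + j8.5 → |·| ≈ 8.5586, ∠ ≈ 83.29°
pole (1 + j1700·0.0005) = 1 + j0.85 → |·| ≈ 1.3124, ∠ ≈ 40.36°
|G| = 0.0001 · 212.5 / (17.029 · 8.5586 · 1.3124) ≈ 0.0001111
Gain = 20 log₁₀(0.0001111) ≈ -79.09 dB
∠G = (89.73°) − (86.63° + 83.29° + 40.36°) = -120.55°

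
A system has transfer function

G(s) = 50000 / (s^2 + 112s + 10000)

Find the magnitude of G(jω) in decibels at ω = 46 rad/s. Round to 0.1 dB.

14.5 dB

At s = jω = j46:
quadratic: (j46)² + 112·j46 + 10000 = 7884 + j5152 → |·| ≈ 9418.1, ∠ ≈ 33.16°
|G| = 50000 / 9418.1 ≈ 5.3089
Gain = 20 log₁₀(5.3089) ≈ 14.50 dB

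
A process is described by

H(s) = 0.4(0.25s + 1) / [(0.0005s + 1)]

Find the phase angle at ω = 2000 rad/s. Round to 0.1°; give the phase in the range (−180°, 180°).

44.9°

At ω = 2000 rad/s:
zero (1 + j2000·0.25) = 1 + j500 → |·| ≈ 500, ∠ ≈ 89.89°
pole (1 + j2000·0.0005) = 1 + j1 → |·| ≈ 1.4142, ∠ ≈ 45.00°
∠H = (89.89°) − (45.00°) = 44.89°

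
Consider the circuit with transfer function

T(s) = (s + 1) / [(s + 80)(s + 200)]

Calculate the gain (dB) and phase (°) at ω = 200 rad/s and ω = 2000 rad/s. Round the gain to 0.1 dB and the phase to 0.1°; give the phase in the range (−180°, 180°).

ω = 200: -49.7 dB, -23.5°; ω = 2000: -66.1 dB, -82.0°

At s = jω = j200:
zero (s+1): 1 + j200 → |·| = √(1²+200²) = √40001 ≈ 200, ∠ = arctan(200/1) ≈ 89.71°
pole (s+80): 80 + j200 → |·| = √(80²+200²) = √46400 ≈ 215.41, ∠ = arctan(200/80) ≈ 68.20°
pole (s+200): 200 + j200 → |·| = √(200²+200²) = √80000 ≈ 282.84, ∠ = arctan(200/200) ≈ 45.00°
|T| = 1 · 200 / 60927 ≈ 0.0032826
Gain = 20 log₁₀(0.0032826) ≈ -49.68 dB
∠T = 89.71° − 113.20° = -23.49°

At s = jω = j2000:
zero (s+1): 1 + j2000 → |·| = √(1²+2000²) = √4000001 ≈ 2000, ∠ = arctan(2000/1) ≈ 89.97°
pole (s+80): 80 + j2000 → |·| = √(80²+2000²) = √4006400 ≈ 2001.6, ∠ = arctan(2000/80) ≈ 87.71°
pole (s+200): 200 + j2000 → |·| = √(200²+2000²) = √4040000 ≈ 2010, ∠ = arctan(2000/200) ≈ 84.29°
|T| = 1 · 2000 / 4.0232e+06 ≈ 0.00049712
Gain = 20 log₁₀(0.00049712) ≈ -66.07 dB
∠T = 89.97° − 172.00° = -82.03°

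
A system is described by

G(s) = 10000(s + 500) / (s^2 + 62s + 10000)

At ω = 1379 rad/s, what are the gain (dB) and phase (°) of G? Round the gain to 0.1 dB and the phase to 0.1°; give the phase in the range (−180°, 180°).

17.8 dB, -107.3°

At s = jω = j1379:
zero (s+500): 500 + j1379 → |·| = √(500²+1379²) = √2151641 ≈ 1466.8, ∠ = arctan(1379/500) ≈ 70.07°
quadratic: (j1379)² + 62·j1379 + 10000 = -1891641 + j85498 → |·| ≈ 1.8936e+06, ∠ ≈ 177.41°
|G| = 10000 · 1466.8 / 1.8936e+06 ≈ 7.7461
Gain = 20 log₁₀(7.7461) ≈ 17.78 dB
∠G = 70.07° − 177.41° = -107.34°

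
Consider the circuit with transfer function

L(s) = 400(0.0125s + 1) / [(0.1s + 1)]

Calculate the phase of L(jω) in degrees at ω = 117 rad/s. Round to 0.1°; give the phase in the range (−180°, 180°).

At ω = 117 rad/s:
zero (1 + j117·0.0125) = 1 + j1.4625 → |·| ≈ 1.7717, ∠ ≈ 55.64°
pole (1 + j117·0.1) = 1 + j11.7 → |·| ≈ 11.743, ∠ ≈ 85.11°
∠L = (55.64°) − (85.11°) = -29.47°

-29.5°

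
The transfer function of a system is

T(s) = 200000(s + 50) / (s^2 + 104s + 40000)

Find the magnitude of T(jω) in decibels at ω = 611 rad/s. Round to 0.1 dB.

At s = jω = j611:
zero (s+50): 50 + j611 → |·| = √(50²+611²) = √375821 ≈ 613.04, ∠ = arctan(611/50) ≈ 85.32°
quadratic: (j611)² + 104·j611 + 40000 = -333321 + j63544 → |·| ≈ 3.3932e+05, ∠ ≈ 169.21°
|T| = 200000 · 613.04 / 3.3932e+05 ≈ 361.33
Gain = 20 log₁₀(361.33) ≈ 51.16 dB

51.2 dB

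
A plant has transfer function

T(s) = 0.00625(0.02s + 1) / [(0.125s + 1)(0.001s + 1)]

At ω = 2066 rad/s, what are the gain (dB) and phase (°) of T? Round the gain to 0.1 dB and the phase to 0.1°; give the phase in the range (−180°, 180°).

At ω = 2066 rad/s:
zero (1 + j2066·0.02) = 1 + j41.32 → |·| ≈ 41.332, ∠ ≈ 88.61°
pole (1 + j2066·0.125) = 1 + j258.25 → |·| ≈ 258.25, ∠ ≈ 89.78°
pole (1 + j2066·0.001) = 1 + j2.066 → |·| ≈ 2.2953, ∠ ≈ 64.17°
|T| = 0.00625 · 41.332 / (258.25 · 2.2953) ≈ 0.0004358
Gain = 20 log₁₀(0.0004358) ≈ -67.21 dB
∠T = (88.61°) − (89.78° + 64.17°) = -65.34°

-67.2 dB, -65.3°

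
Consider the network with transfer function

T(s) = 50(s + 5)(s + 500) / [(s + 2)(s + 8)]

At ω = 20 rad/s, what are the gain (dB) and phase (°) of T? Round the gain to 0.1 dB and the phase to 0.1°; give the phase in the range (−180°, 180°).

At s = jω = j20:
zero (s+5): 5 + j20 → |·| = √(5²+20²) = √425 ≈ 20.616, ∠ = arctan(20/5) ≈ 75.96°
zero (s+500): 500 + j20 → |·| = √(500²+20²) = √250400 ≈ 500.4, ∠ = arctan(20/500) ≈ 2.29°
pole (s+2): 2 + j20 → |·| = √(2²+20²) = √404 ≈ 20.1, ∠ = arctan(20/2) ≈ 84.29°
pole (s+8): 8 + j20 → |·| = √(8²+20²) = √464 ≈ 21.541, ∠ = arctan(20/8) ≈ 68.20°
|T| = 50 · 10316 / 432.97 ≈ 1191.3
Gain = 20 log₁₀(1191.3) ≈ 61.52 dB
∠T = 78.25° − 152.49° = -74.24°

61.5 dB, -74.2°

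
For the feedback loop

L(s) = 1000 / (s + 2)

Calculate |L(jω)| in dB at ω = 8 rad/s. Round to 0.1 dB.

Substitute s = j8:
Numerator: 1000 = 1000 + j0
Denominator: (j8) + 2 = 2 + j8
|N| = √(1000² + 0²) ≈ 1000, ∠N ≈ 0.00°
|D| = √(2² + 8²) ≈ 8.2462, ∠D ≈ 75.96°
|L| = 1000 / 8.2462 ≈ 121.27
Gain = 20 log₁₀(121.27) ≈ 41.68 dB

41.7 dB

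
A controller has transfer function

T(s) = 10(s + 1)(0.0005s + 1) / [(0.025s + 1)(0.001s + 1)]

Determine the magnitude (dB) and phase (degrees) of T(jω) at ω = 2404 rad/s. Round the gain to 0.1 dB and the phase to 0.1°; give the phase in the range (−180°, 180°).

47.6 dB, -16.2°

At ω = 2404 rad/s:
zero (1 + j2404·1) = 1 + j2404 → |·| ≈ 2404, ∠ ≈ 89.98°
zero (1 + j2404·0.0005) = 1 + j1.202 → |·| ≈ 1.5636, ∠ ≈ 50.24°
pole (1 + j2404·0.025) = 1 + j60.1 → |·| ≈ 60.108, ∠ ≈ 89.05°
pole (1 + j2404·0.001) = 1 + j2.404 → |·| ≈ 2.6037, ∠ ≈ 67.41°
|T| = 10 · 2404 · 1.5636 / (60.108 · 2.6037) ≈ 240.18
Gain = 20 log₁₀(240.18) ≈ 47.61 dB
∠T = (89.98° + 50.24°) − (89.05° + 67.41°) = -16.24°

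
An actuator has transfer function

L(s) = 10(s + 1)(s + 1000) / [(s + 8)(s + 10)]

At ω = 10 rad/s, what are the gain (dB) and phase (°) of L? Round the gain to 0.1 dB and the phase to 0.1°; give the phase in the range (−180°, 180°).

54.9 dB, -11.5°

At s = jω = j10:
zero (s+1): 1 + j10 → |·| = √(1²+10²) = √101 ≈ 10.05, ∠ = arctan(10/1) ≈ 84.29°
zero (s+1000): 1000 + j10 → |·| = √(1000²+10²) = √1000100 ≈ 1000, ∠ = arctan(10/1000) ≈ 0.57°
pole (s+8): 8 + j10 → |·| = √(8²+10²) = √164 ≈ 12.806, ∠ = arctan(10/8) ≈ 51.34°
pole (s+10): 10 + j10 → |·| = √(10²+10²) = √200 ≈ 14.142, ∠ = arctan(10/10) ≈ 45.00°
|L| = 10 · 10050 / 181.1 ≈ 554.94
Gain = 20 log₁₀(554.94) ≈ 54.88 dB
∠L = 84.86° − 96.34° = -11.48°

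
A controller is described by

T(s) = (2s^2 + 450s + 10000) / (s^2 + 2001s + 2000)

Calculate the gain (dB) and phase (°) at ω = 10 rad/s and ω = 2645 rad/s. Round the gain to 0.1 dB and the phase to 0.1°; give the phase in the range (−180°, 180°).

ω = 10: -5.4 dB, -59.9°; ω = 2645: 4.1 dB, 32.3°

Substitute s = j10:
Numerator: 2(j10)^2 + 450(j10) + 10000 = 9800 + j4500
Denominator: (j10)^2 + 2001(j10) + 2000 = 1900 + j20010
|N| = √(9800² + 4500²) ≈ 10784, ∠N ≈ 24.66°
|D| = √(1900² + 20010²) ≈ 20100, ∠D ≈ 84.58°
|T| = 10784 / 20100 ≈ 0.53652
Gain = 20 log₁₀(0.53652) ≈ -5.41 dB
∠T = 24.66° − 84.58° = -59.92°

Substitute s = j2645:
Numerator: 2(j2645)^2 + 450(j2645) + 10000 = -13982050 + j1190250
Denominator: (j2645)^2 + 2001(j2645) + 2000 = -6994025 + j5292645
|N| = √(13982050² + 1190250²) ≈ 1.4033e+07, ∠N ≈ 175.13°
|D| = √(6994025² + 5292645²) ≈ 8.7709e+06, ∠D ≈ 142.88°
|T| = 1.4033e+07 / 8.7709e+06 ≈ 1.5999
Gain = 20 log₁₀(1.5999) ≈ 4.08 dB
∠T = 175.13° − 142.88° = 32.25°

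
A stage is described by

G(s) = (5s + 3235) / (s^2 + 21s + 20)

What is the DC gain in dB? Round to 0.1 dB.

G(0) = 3235 / 20 = 161.75
20 log₁₀(161.75) ≈ 44.18 dB

44.2 dB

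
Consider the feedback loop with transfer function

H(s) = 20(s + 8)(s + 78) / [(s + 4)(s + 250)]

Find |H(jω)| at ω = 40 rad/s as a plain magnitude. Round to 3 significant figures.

7.03

At s = jω = j40:
zero (s+8): 8 + j40 → |·| = √(8²+40²) = √1664 ≈ 40.792, ∠ = arctan(40/8) ≈ 78.69°
zero (s+78): 78 + j40 → |·| = √(78²+40²) = √7684 ≈ 87.658, ∠ = arctan(40/78) ≈ 27.15°
pole (s+4): 4 + j40 → |·| = √(4²+40²) = √1616 ≈ 40.2, ∠ = arctan(40/4) ≈ 84.29°
pole (s+250): 250 + j40 → |·| = √(250²+40²) = √64100 ≈ 253.18, ∠ = arctan(40/250) ≈ 9.09°
|H| = 20 · 3575.7 / 10178 ≈ 7.0263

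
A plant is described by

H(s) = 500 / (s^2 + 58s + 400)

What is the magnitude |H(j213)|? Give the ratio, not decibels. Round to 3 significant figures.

Substitute s = j213:
Numerator: 500 = 500 + j0
Denominator: (j213)^2 + 58(j213) + 400 = -44969 + j12354
|N| = √(500² + 0²) ≈ 500, ∠N ≈ 0.00°
|D| = √(44969² + 12354²) ≈ 46635, ∠D ≈ 164.64°
|H| = 500 / 46635 ≈ 0.010722

0.0107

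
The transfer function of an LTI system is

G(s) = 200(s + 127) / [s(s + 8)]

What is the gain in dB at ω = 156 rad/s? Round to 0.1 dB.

At s = jω = j156:
zero (s+127): 127 + j156 → |·| = √(127²+156²) = √40465 ≈ 201.16, ∠ = arctan(156/127) ≈ 50.85°
pole (s+8): 8 + j156 → |·| = √(8²+156²) = √24400 ≈ 156.2, ∠ = arctan(156/8) ≈ 87.06°
pole at origin: |s| = 156, ∠ = 90.00° (in denominator)
|G| = 200 · 201.16 / 24367 ≈ 1.6511
Gain = 20 log₁₀(1.6511) ≈ 4.36 dB

4.4 dB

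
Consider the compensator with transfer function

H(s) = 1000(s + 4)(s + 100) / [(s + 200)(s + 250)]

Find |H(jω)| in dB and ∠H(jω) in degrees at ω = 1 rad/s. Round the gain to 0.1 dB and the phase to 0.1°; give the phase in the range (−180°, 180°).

18.3 dB, 14.1°

At s = jω = j1:
zero (s+4): 4 + j1 → |·| = √(4²+1²) = √17 ≈ 4.1231, ∠ = arctan(1/4) ≈ 14.04°
zero (s+100): 100 + j1 → |·| = √(100²+1²) = √10001 ≈ 100, ∠ = arctan(1/100) ≈ 0.57°
pole (s+200): 200 + j1 → |·| = √(200²+1²) = √40001 ≈ 200, ∠ = arctan(1/200) ≈ 0.29°
pole (s+250): 250 + j1 → |·| = √(250²+1²) = √62501 ≈ 250, ∠ = arctan(1/250) ≈ 0.23°
|H| = 1000 · 412.31 / 50000 ≈ 8.2462
Gain = 20 log₁₀(8.2462) ≈ 18.33 dB
∠H = 14.61° − 0.52° = 14.09°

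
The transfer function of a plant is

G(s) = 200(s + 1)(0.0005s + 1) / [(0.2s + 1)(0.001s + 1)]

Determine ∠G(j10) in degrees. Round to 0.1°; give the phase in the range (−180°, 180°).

20.6°

At ω = 10 rad/s:
zero (1 + j10·1) = 1 + j10 → |·| ≈ 10.05, ∠ ≈ 84.29°
zero (1 + j10·0.0005) = 1 + j0.005 → |·| ≈ 1, ∠ ≈ 0.29°
pole (1 + j10·0.2) = 1 + j2 → |·| ≈ 2.2361, ∠ ≈ 63.43°
pole (1 + j10·0.001) = 1 + j0.01 → |·| ≈ 1, ∠ ≈ 0.57°
∠G = (84.29° + 0.29°) − (63.43° + 0.57°) = 20.58°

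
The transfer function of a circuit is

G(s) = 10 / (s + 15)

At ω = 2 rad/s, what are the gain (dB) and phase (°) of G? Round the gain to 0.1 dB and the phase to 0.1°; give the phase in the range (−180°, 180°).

At s = jω = j2:
pole (s+15): 15 + j2 → |·| = √(15²+2²) = √229 ≈ 15.133, ∠ = arctan(2/15) ≈ 7.59°
|G| = 10 / 15.133 ≈ 0.66081
Gain = 20 log₁₀(0.66081) ≈ -3.60 dB
∠G = 0.00° − 7.59° = -7.59°

-3.6 dB, -7.6°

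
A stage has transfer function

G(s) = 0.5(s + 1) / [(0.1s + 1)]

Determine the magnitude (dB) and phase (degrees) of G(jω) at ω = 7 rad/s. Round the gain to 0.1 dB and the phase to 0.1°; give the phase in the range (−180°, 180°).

9.2 dB, 46.9°

At ω = 7 rad/s:
zero (1 + j7·1) = 1 + j7 → |·| ≈ 7.0711, ∠ ≈ 81.87°
pole (1 + j7·0.1) = 1 + j0.7 → |·| ≈ 1.2207, ∠ ≈ 34.99°
|G| = 0.5 · 7.0711 / (1.2207) ≈ 2.8963
Gain = 20 log₁₀(2.8963) ≈ 9.24 dB
∠G = (81.87°) − (34.99°) = 46.88°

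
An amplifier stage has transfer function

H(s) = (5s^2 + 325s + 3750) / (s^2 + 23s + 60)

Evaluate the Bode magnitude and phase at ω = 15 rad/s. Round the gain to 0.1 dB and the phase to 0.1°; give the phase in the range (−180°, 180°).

23.2 dB, -53.9°

Substitute s = j15:
Numerator: 5(j15)^2 + 325(j15) + 3750 = 2625 + j4875
Denominator: (j15)^2 + 23(j15) + 60 = -165 + j345
|N| = √(2625² + 4875²) ≈ 5536.8, ∠N ≈ 61.70°
|D| = √(165² + 345²) ≈ 382.43, ∠D ≈ 115.56°
|H| = 5536.8 / 382.43 ≈ 14.478
Gain = 20 log₁₀(14.478) ≈ 23.21 dB
∠H = 61.70° − 115.56° = -53.86°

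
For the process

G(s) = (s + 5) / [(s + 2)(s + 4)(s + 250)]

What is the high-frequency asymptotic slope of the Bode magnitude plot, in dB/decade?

Each pole contributes −20 dB/decade at high frequency; each zero contributes +20 dB/decade.
Net: 1 zero(s) − 3 pole(s) → -40 dB/decade.

-40 dB/decade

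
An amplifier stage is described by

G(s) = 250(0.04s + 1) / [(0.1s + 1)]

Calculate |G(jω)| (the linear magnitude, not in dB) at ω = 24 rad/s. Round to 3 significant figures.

At ω = 24 rad/s:
zero (1 + j24·0.04) = 1 + j0.96 → |·| ≈ 1.3862, ∠ ≈ 43.83°
pole (1 + j24·0.1) = 1 + j2.4 → |·| ≈ 2.6, ∠ ≈ 67.38°
|G| = 250 · 1.3862 / (2.6) ≈ 133.29

133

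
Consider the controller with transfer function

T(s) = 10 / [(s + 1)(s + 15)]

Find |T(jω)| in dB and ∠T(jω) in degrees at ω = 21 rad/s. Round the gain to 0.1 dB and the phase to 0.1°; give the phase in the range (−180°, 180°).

At s = jω = j21:
pole (s+1): 1 + j21 → |·| = √(1²+21²) = √442 ≈ 21.024, ∠ = arctan(21/1) ≈ 87.27°
pole (s+15): 15 + j21 → |·| = √(15²+21²) = √666 ≈ 25.807, ∠ = arctan(21/15) ≈ 54.46°
|T| = 10 / 542.57 ≈ 0.018431
Gain = 20 log₁₀(0.018431) ≈ -34.69 dB
∠T = 0.00° − 141.73° = -141.73°

-34.7 dB, -141.7°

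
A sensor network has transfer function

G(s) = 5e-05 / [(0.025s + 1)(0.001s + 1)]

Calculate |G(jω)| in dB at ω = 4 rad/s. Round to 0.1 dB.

At ω = 4 rad/s:
pole (1 + j4·0.025) = 1 + j0.1 → |·| ≈ 1.005, ∠ ≈ 5.71°
pole (1 + j4·0.001) = 1 + j0.004 → |·| ≈ 1, ∠ ≈ 0.23°
|G| = 5e-05 · 1 / (1.005 · 1) ≈ 4.9751e-05
Gain = 20 log₁₀(4.9751e-05) ≈ -86.06 dB

-86.1 dB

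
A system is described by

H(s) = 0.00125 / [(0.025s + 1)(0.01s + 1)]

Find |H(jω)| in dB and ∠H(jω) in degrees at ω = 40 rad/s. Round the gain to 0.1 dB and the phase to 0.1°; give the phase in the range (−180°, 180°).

At ω = 40 rad/s:
pole (1 + j40·0.025) = 1 + j1 → |·| ≈ 1.4142, ∠ ≈ 45.00°
pole (1 + j40·0.01) = 1 + j0.4 → |·| ≈ 1.077, ∠ ≈ 21.80°
|H| = 0.00125 · 1 / (1.4142 · 1.077) ≈ 0.0008207
Gain = 20 log₁₀(0.0008207) ≈ -61.72 dB
∠H = (0°) − (45.00° + 21.80°) = -66.80°

-61.7 dB, -66.8°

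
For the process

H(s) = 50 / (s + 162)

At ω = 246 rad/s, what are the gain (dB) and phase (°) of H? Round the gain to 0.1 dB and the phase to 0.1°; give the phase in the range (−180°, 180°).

Substitute s = j246:
Numerator: 50 = 50 + j0
Denominator: (j246) + 162 = 162 + j246
|N| = √(50² + 0²) ≈ 50, ∠N ≈ 0.00°
|D| = √(162² + 246²) ≈ 294.55, ∠D ≈ 56.63°
|H| = 50 / 294.55 ≈ 0.16975
Gain = 20 log₁₀(0.16975) ≈ -15.40 dB
∠H = 0.00° − 56.63° = -56.63°

-15.4 dB, -56.6°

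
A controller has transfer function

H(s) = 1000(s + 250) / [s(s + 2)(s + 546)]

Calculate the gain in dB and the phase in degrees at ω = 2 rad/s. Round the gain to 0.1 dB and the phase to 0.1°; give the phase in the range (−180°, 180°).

At s = jω = j2:
zero (s+250): 250 + j2 → |·| = √(250²+2²) = √62504 ≈ 250.01, ∠ = arctan(2/250) ≈ 0.46°
pole (s+2): 2 + j2 → |·| = √(2²+2²) = √8 ≈ 2.8284, ∠ = arctan(2/2) ≈ 45.00°
pole (s+546): 546 + j2 → |·| = √(546²+2²) = √298120 ≈ 546, ∠ = arctan(2/546) ≈ 0.21°
pole at origin: |s| = 2, ∠ = 90.00° (in denominator)
|H| = 1000 · 250.01 / 3088.6 ≈ 80.946
Gain = 20 log₁₀(80.946) ≈ 38.16 dB
∠H = 0.46° − 135.21° = -134.75°

38.2 dB, -134.8°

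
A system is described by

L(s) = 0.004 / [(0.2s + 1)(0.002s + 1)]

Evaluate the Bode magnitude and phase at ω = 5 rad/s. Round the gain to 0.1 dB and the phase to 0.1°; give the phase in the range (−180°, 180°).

At ω = 5 rad/s:
pole (1 + j5·0.2) = 1 + j1 → |·| ≈ 1.4142, ∠ ≈ 45.00°
pole (1 + j5·0.002) = 1 + j0.01 → |·| ≈ 1, ∠ ≈ 0.57°
|L| = 0.004 · 1 / (1.4142 · 1) ≈ 0.0028285
Gain = 20 log₁₀(0.0028285) ≈ -50.97 dB
∠L = (0°) − (45.00° + 0.57°) = -45.57°

-51.0 dB, -45.6°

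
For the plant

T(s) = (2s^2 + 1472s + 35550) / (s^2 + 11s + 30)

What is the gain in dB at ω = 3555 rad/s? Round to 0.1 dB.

6.2 dB

Substitute s = j3555:
Numerator: 2(j3555)^2 + 1472(j3555) + 35550 = -25240500 + j5232960
Denominator: (j3555)^2 + 11(j3555) + 30 = -12637995 + j39105
|N| = √(25240500² + 5232960²) ≈ 2.5777e+07, ∠N ≈ 168.29°
|D| = √(12637995² + 39105²) ≈ 1.2638e+07, ∠D ≈ 179.82°
|T| = 2.5777e+07 / 1.2638e+07 ≈ 2.0396
Gain = 20 log₁₀(2.0396) ≈ 6.19 dB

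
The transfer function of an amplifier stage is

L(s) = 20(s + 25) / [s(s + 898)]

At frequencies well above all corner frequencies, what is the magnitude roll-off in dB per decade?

Each pole contributes −20 dB/decade at high frequency; each zero contributes +20 dB/decade.
Net: 1 zero(s) − 2 pole(s) → -20 dB/decade.

-20 dB/decade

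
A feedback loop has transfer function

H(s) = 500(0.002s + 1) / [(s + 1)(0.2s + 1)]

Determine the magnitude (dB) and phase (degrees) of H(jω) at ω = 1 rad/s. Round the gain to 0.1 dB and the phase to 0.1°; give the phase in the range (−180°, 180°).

50.8 dB, -56.2°

At ω = 1 rad/s:
zero (1 + j1·0.002) = 1 + j0.002 → |·| ≈ 1, ∠ ≈ 0.11°
pole (1 + j1·1) = 1 + j1 → |·| ≈ 1.4142, ∠ ≈ 45.00°
pole (1 + j1·0.2) = 1 + j0.2 → |·| ≈ 1.0198, ∠ ≈ 11.31°
|H| = 500 · 1 / (1.4142 · 1.0198) ≈ 346.69
Gain = 20 log₁₀(346.69) ≈ 50.80 dB
∠H = (0.11°) − (45.00° + 11.31°) = -56.20°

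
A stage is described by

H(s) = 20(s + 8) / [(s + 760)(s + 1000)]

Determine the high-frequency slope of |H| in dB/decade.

-20 dB/decade

Each pole contributes −20 dB/decade at high frequency; each zero contributes +20 dB/decade.
Net: 1 zero(s) − 2 pole(s) → -20 dB/decade.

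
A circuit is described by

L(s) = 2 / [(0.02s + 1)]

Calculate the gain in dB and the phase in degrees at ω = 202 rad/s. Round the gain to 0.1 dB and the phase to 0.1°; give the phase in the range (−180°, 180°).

-6.4 dB, -76.1°

At ω = 202 rad/s:
pole (1 + j202·0.02) = 1 + j4.04 → |·| ≈ 4.1619, ∠ ≈ 76.10°
|L| = 2 · 1 / (4.1619) ≈ 0.48055
Gain = 20 log₁₀(0.48055) ≈ -6.37 dB
∠L = (0°) − (76.10°) = -76.10°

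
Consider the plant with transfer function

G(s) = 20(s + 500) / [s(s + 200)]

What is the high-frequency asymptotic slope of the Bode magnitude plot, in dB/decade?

-20 dB/decade

Each pole contributes −20 dB/decade at high frequency; each zero contributes +20 dB/decade.
Net: 1 zero(s) − 2 pole(s) → -20 dB/decade.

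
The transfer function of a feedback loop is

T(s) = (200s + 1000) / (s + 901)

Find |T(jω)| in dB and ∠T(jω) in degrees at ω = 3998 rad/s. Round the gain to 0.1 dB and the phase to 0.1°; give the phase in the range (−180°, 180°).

45.8 dB, 12.6°

Substitute s = j3998:
Numerator: 200(j3998) + 1000 = 1000 + j799600
Denominator: (j3998) + 901 = 901 + j3998
|N| = √(1000² + 799600²) ≈ 7.996e+05, ∠N ≈ 89.93°
|D| = √(901² + 3998²) ≈ 4098.3, ∠D ≈ 77.30°
|T| = 7.996e+05 / 4098.3 ≈ 195.11
Gain = 20 log₁₀(195.11) ≈ 45.81 dB
∠T = 89.93° − 77.30° = 12.63°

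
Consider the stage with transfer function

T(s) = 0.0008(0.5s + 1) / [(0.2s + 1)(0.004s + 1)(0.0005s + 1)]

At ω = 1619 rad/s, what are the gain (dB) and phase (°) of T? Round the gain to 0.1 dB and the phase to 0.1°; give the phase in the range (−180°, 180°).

At ω = 1619 rad/s:
zero (1 + j1619·0.5) = 1 + j809.5 → |·| ≈ 809.5, ∠ ≈ 89.93°
pole (1 + j1619·0.2) = 1 + j323.8 → |·| ≈ 323.8, ∠ ≈ 89.82°
pole (1 + j1619·0.004) = 1 + j6.476 → |·| ≈ 6.5528, ∠ ≈ 81.22°
pole (1 + j1619·0.0005) = 1 + j0.8095 → |·| ≈ 1.2866, ∠ ≈ 38.99°
|T| = 0.0008 · 809.5 / (323.8 · 6.5528 · 1.2866) ≈ 0.00023722
Gain = 20 log₁₀(0.00023722) ≈ -72.50 dB
∠T = (89.93°) − (89.82° + 81.22° + 38.99°) = -120.10°

-72.5 dB, -120.1°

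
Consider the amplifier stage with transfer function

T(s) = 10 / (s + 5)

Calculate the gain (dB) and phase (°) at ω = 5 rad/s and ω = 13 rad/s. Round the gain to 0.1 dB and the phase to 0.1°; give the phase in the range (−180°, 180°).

ω = 5: 3.0 dB, -45.0°; ω = 13: -2.9 dB, -69.0°

Substitute s = j5:
Numerator: 10 = 10 + j0
Denominator: (j5) + 5 = 5 + j5
|N| = √(10² + 0²) ≈ 10, ∠N ≈ 0.00°
|D| = √(5² + 5²) ≈ 7.0711, ∠D ≈ 45.00°
|T| = 10 / 7.0711 ≈ 1.4142
Gain = 20 log₁₀(1.4142) ≈ 3.01 dB
∠T = 0.00° − 45.00° = -45.00°

Substitute s = j13:
Numerator: 10 = 10 + j0
Denominator: (j13) + 5 = 5 + j13
|N| = √(10² + 0²) ≈ 10, ∠N ≈ 0.00°
|D| = √(5² + 13²) ≈ 13.928, ∠D ≈ 68.96°
|T| = 10 / 13.928 ≈ 0.71798
Gain = 20 log₁₀(0.71798) ≈ -2.88 dB
∠T = 0.00° − 68.96° = -68.96°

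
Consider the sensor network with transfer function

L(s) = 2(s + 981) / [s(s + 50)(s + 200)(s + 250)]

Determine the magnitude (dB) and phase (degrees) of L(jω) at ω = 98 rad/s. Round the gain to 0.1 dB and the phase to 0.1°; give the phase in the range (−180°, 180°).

-110.3 dB, 165.2°

At s = jω = j98:
zero (s+981): 981 + j98 → |·| = √(981²+98²) = √971965 ≈ 985.88, ∠ = arctan(98/981) ≈ 5.70°
pole (s+50): 50 + j98 → |·| = √(50²+98²) = √12104 ≈ 110.02, ∠ = arctan(98/50) ≈ 62.97°
pole (s+200): 200 + j98 → |·| = √(200²+98²) = √49604 ≈ 222.72, ∠ = arctan(98/200) ≈ 26.10°
pole (s+250): 250 + j98 → |·| = √(250²+98²) = √72104 ≈ 268.52, ∠ = arctan(98/250) ≈ 21.41°
pole at origin: |s| = 98, ∠ = 90.00° (in denominator)
|L| = 2 · 985.88 / 6.4481e+08 ≈ 3.0579e-06
Gain = 20 log₁₀(3.0579e-06) ≈ -110.29 dB
∠L = 5.70° − 200.48° = -194.78° ≡ 165.22° (principal value)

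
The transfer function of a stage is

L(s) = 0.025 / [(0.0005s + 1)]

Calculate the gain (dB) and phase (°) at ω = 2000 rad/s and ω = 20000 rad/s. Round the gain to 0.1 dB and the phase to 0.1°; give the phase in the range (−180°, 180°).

ω = 2000: -35.1 dB, -45.0°; ω = 20000: -52.1 dB, -84.3°

At ω = 2000 rad/s:
pole (1 + j2000·0.0005) = 1 + j1 → |·| ≈ 1.4142, ∠ ≈ 45.00°
|L| = 0.025 · 1 / (1.4142) ≈ 0.017678
Gain = 20 log₁₀(0.017678) ≈ -35.05 dB
∠L = (0°) − (45.00°) = -45.00°

At ω = 20000 rad/s:
pole (1 + j20000·0.0005) = 1 + j10 → |·| ≈ 10.05, ∠ ≈ 84.29°
|L| = 0.025 · 1 / (10.05) ≈ 0.0024876
Gain = 20 log₁₀(0.0024876) ≈ -52.08 dB
∠L = (0°) − (84.29°) = -84.29°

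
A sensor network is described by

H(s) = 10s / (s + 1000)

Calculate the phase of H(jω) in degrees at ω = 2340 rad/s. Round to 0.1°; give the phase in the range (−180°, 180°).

23.1°

At s = jω = j2340:
zero at origin: s = j2340 → |·| = 2340, ∠ = 90.00°
pole (s+1000): 1000 + j2340 → |·| = √(1000²+2340²) = √6475600 ≈ 2544.7, ∠ = arctan(2340/1000) ≈ 66.86°
∠H = 90.00° − 66.86° = 23.14°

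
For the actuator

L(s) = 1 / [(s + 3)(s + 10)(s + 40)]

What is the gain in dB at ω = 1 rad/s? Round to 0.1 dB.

-62.1 dB

At s = jω = j1:
pole (s+3): 3 + j1 → |·| = √(3²+1²) = √10 ≈ 3.1623, ∠ = arctan(1/3) ≈ 18.43°
pole (s+10): 10 + j1 → |·| = √(10²+1²) = √101 ≈ 10.05, ∠ = arctan(1/10) ≈ 5.71°
pole (s+40): 40 + j1 → |·| = √(40²+1²) = √1601 ≈ 40.012, ∠ = arctan(1/40) ≈ 1.43°
|L| = 1 / 1271.6 ≈ 0.00078641
Gain = 20 log₁₀(0.00078641) ≈ -62.09 dB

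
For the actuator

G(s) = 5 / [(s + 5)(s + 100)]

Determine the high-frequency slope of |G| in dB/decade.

-40 dB/decade

Each pole contributes −20 dB/decade at high frequency; each zero contributes +20 dB/decade.
Net: 0 zero(s) − 2 pole(s) → -40 dB/decade.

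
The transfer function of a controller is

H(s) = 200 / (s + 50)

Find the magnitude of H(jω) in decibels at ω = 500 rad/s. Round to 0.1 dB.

Substitute s = j500:
Numerator: 200 = 200 + j0
Denominator: (j500) + 50 = 50 + j500
|N| = √(200² + 0²) ≈ 200, ∠N ≈ 0.00°
|D| = √(50² + 500²) ≈ 502.49, ∠D ≈ 84.29°
|H| = 200 / 502.49 ≈ 0.39802
Gain = 20 log₁₀(0.39802) ≈ -8.00 dB

-8.0 dB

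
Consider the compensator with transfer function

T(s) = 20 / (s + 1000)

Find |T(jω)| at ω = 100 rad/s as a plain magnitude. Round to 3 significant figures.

At s = jω = j100:
pole (s+1000): 1000 + j100 → |·| = √(1000²+100²) = √1010000 ≈ 1005, ∠ = arctan(100/1000) ≈ 5.71°
|T| = 20 / 1005 ≈ 0.0199

0.0199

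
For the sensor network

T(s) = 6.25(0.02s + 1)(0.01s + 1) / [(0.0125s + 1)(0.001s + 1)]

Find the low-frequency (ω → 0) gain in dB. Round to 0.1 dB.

15.9 dB

T(0) = 6.25 · 1 / 1 = 6.25
20 log₁₀(6.25) ≈ 15.92 dB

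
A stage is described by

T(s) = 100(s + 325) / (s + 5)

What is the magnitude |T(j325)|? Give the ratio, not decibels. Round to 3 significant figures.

At s = jω = j325:
zero (s+325): 325 + j325 → |·| = √(325²+325²) = √211250 ≈ 459.62, ∠ = arctan(325/325) ≈ 45.00°
pole (s+5): 5 + j325 → |·| = √(5²+325²) = √105650 ≈ 325.04, ∠ = arctan(325/5) ≈ 89.12°
|T| = 100 · 459.62 / 325.04 ≈ 141.4

141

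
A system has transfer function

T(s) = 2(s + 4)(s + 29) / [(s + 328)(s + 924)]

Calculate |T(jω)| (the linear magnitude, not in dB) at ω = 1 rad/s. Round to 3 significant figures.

At s = jω = j1:
zero (s+4): 4 + j1 → |·| = √(4²+1²) = √17 ≈ 4.1231, ∠ = arctan(1/4) ≈ 14.04°
zero (s+29): 29 + j1 → |·| = √(29²+1²) = √842 ≈ 29.017, ∠ = arctan(1/29) ≈ 1.97°
pole (s+328): 328 + j1 → |·| = √(328²+1²) = √107585 ≈ 328, ∠ = arctan(1/328) ≈ 0.17°
pole (s+924): 924 + j1 → |·| = √(924²+1²) = √853777 ≈ 924, ∠ = arctan(1/924) ≈ 0.06°
|T| = 2 · 119.64 / 3.0307e+05 ≈ 0.00078952

0.000790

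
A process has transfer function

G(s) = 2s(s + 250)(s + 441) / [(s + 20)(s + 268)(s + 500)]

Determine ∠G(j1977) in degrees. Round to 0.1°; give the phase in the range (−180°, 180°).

At s = jω = j1977:
zero (s+250): 250 + j1977 → |·| = √(250²+1977²) = √3971029 ≈ 1992.7, ∠ = arctan(1977/250) ≈ 82.79°
zero (s+441): 441 + j1977 → |·| = √(441²+1977²) = √4103010 ≈ 2025.6, ∠ = arctan(1977/441) ≈ 77.43°
zero at origin: s = j1977 → |·| = 1977, ∠ = 90.00°
pole (s+20): 20 + j1977 → |·| = √(20²+1977²) = √3908929 ≈ 1977.1, ∠ = arctan(1977/20) ≈ 89.42°
pole (s+268): 268 + j1977 → |·| = √(268²+1977²) = √3980353 ≈ 1995.1, ∠ = arctan(1977/268) ≈ 82.28°
pole (s+500): 500 + j1977 → |·| = √(500²+1977²) = √4158529 ≈ 2039.2, ∠ = arctan(1977/500) ≈ 75.81°
∠G = 250.22° − 247.51° = 2.71°

2.7°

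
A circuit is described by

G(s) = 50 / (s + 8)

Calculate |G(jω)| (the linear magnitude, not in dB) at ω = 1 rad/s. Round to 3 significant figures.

6.20

Substitute s = j1:
Numerator: 50 = 50 + j0
Denominator: (j1) + 8 = 8 + j1
|N| = √(50² + 0²) ≈ 50, ∠N ≈ 0.00°
|D| = √(8² + 1²) ≈ 8.0623, ∠D ≈ 7.13°
|G| = 50 / 8.0623 ≈ 6.2017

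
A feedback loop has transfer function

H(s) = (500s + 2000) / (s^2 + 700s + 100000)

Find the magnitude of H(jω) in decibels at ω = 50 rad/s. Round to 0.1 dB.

Substitute s = j50:
Numerator: 500(j50) + 2000 = 2000 + j25000
Denominator: (j50)^2 + 700(j50) + 100000 = 97500 + j35000
|N| = √(2000² + 25000²) ≈ 25080, ∠N ≈ 85.43°
|D| = √(97500² + 35000²) ≈ 1.0359e+05, ∠D ≈ 19.75°
|H| = 25080 / 1.0359e+05 ≈ 0.24211
Gain = 20 log₁₀(0.24211) ≈ -12.32 dB

-12.3 dB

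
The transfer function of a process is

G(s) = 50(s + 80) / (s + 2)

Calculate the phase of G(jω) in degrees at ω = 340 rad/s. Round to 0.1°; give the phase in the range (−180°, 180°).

-12.9°

At s = jω = j340:
zero (s+80): 80 + j340 → |·| = √(80²+340²) = √122000 ≈ 349.28, ∠ = arctan(340/80) ≈ 76.76°
pole (s+2): 2 + j340 → |·| = √(2²+340²) = √115604 ≈ 340.01, ∠ = arctan(340/2) ≈ 89.66°
∠G = 76.76° − 89.66° = -12.90°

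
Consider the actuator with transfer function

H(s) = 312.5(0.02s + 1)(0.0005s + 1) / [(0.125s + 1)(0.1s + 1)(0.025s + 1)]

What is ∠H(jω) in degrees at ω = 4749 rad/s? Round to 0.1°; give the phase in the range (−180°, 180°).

At ω = 4749 rad/s:
zero (1 + j4749·0.02) = 1 + j94.98 → |·| ≈ 94.985, ∠ ≈ 89.40°
zero (1 + j4749·0.0005) = 1 + j2.3745 → |·| ≈ 2.5765, ∠ ≈ 67.16°
pole (1 + j4749·0.125) = 1 + j593.625 → |·| ≈ 593.63, ∠ ≈ 89.90°
pole (1 + j4749·0.1) = 1 + j474.9 → |·| ≈ 474.9, ∠ ≈ 89.88°
pole (1 + j4749·0.025) = 1 + j118.725 → |·| ≈ 118.73, ∠ ≈ 89.52°
∠H = (89.40° + 67.16°) − (89.90° + 89.88° + 89.52°) = -112.74°

-112.7°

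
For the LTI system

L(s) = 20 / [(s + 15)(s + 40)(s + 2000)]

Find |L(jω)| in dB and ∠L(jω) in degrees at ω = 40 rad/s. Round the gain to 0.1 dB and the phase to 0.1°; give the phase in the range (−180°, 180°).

-107.7 dB, -115.6°

At s = jω = j40:
pole (s+15): 15 + j40 → |·| = √(15²+40²) = √1825 ≈ 42.72, ∠ = arctan(40/15) ≈ 69.44°
pole (s+40): 40 + j40 → |·| = √(40²+40²) = √3200 ≈ 56.569, ∠ = arctan(40/40) ≈ 45.00°
pole (s+2000): 2000 + j40 → |·| = √(2000²+40²) = √4001600 ≈ 2000.4, ∠ = arctan(40/2000) ≈ 1.15°
|L| = 20 / 4.8342e+06 ≈ 4.1372e-06
Gain = 20 log₁₀(4.1372e-06) ≈ -107.67 dB
∠L = 0.00° − 115.59° = -115.59°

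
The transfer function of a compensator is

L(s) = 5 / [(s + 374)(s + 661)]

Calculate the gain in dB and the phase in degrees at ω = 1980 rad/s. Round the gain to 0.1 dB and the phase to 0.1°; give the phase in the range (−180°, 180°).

At s = jω = j1980:
pole (s+374): 374 + j1980 → |·| = √(374²+1980²) = √4060276 ≈ 2015, ∠ = arctan(1980/374) ≈ 79.30°
pole (s+661): 661 + j1980 → |·| = √(661²+1980²) = √4357321 ≈ 2087.4, ∠ = arctan(1980/661) ≈ 71.54°
|L| = 5 / 4.2061e+06 ≈ 1.1887e-06
Gain = 20 log₁₀(1.1887e-06) ≈ -118.50 dB
∠L = 0.00° − 150.84° = -150.84°

-118.5 dB, -150.8°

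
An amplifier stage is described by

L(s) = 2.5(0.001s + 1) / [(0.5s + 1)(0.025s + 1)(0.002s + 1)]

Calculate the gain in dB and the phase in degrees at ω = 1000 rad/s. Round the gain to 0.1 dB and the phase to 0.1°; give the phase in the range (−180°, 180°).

-78.0 dB, 164.0°

At ω = 1000 rad/s:
zero (1 + j1000·0.001) = 1 + j1 → |·| ≈ 1.4142, ∠ ≈ 45.00°
pole (1 + j1000·0.5) = 1 + j500 → |·| ≈ 500, ∠ ≈ 89.89°
pole (1 + j1000·0.025) = 1 + j25 → |·| ≈ 25.02, ∠ ≈ 87.71°
pole (1 + j1000·0.002) = 1 + j2 → |·| ≈ 2.2361, ∠ ≈ 63.43°
|L| = 2.5 · 1.4142 / (500 · 25.02 · 2.2361) ≈ 0.00012639
Gain = 20 log₁₀(0.00012639) ≈ -77.97 dB
∠L = (45.00°) − (89.89° + 87.71° + 63.43°) = -196.03° ≡ 163.97° (principal value)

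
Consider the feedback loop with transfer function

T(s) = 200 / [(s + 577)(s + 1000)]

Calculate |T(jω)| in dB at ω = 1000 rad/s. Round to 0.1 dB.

At s = jω = j1000:
pole (s+577): 577 + j1000 → |·| = √(577²+1000²) = √1332929 ≈ 1154.5, ∠ = arctan(1000/577) ≈ 60.02°
pole (s+1000): 1000 + j1000 → |·| = √(1000²+1000²) = √2000000 ≈ 1414.2, ∠ = arctan(1000/1000) ≈ 45.00°
|T| = 200 / 1.6327e+06 ≈ 0.0001225
Gain = 20 log₁₀(0.0001225) ≈ -78.24 dB

-78.2 dB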